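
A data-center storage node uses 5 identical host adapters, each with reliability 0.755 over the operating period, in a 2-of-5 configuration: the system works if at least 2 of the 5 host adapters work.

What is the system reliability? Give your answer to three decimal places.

R = Σ_{i=2}^{5} C(5,i) p^i (1−p)^{5−i} with p = 0.755
C(5,2)·0.755^2·0.245^3 = 0.08383
C(5,3)·0.755^3·0.245^2 = 0.25833
C(5,4)·0.755^4·0.245^1 = 0.39804
C(5,5)·0.755^5·0.245^0 = 0.24532
Sum = 0.986

0.986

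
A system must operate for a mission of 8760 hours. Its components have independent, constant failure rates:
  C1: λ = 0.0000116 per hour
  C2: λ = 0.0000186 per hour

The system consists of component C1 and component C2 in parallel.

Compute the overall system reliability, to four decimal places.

0.9855

R(C1) = exp(−0.0000116 × 8760) = 0.903376
R(C2) = exp(−0.0000186 × 8760) = 0.849646
Parallel (C1 and C2): 1 − (1 − 0.903376)(1 − 0.849646) = 0.9855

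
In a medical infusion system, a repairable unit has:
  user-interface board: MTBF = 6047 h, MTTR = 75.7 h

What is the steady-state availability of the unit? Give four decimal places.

0.9876

A(user-interface board) = MTBF/(MTBF+MTTR) = 6047/(6047+75.7) = 0.9876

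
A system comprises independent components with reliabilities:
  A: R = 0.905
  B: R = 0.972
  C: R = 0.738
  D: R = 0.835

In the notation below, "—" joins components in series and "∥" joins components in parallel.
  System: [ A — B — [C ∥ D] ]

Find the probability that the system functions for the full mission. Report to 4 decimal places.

0.8416

Parallel (C and D): 1 − (1 − 0.738000)(1 − 0.835000) = 0.956770
Series (A, B, and [0.956770]): 0.905000 × 0.972000 × 0.956770 = 0.8416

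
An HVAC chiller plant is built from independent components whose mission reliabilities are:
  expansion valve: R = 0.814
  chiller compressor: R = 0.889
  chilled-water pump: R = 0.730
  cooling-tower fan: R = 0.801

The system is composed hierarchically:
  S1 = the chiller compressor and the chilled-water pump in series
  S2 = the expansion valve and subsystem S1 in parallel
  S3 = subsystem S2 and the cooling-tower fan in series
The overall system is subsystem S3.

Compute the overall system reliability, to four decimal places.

0.7487

Series (chiller compressor and chilled-water pump): 0.889000 × 0.730000 = 0.648970
Parallel (expansion valve and [0.648970]): 1 − (1 − 0.814000)(1 − 0.648970) = 0.934708
Series ([0.934708] and cooling-tower fan): 0.934708 × 0.801000 = 0.7487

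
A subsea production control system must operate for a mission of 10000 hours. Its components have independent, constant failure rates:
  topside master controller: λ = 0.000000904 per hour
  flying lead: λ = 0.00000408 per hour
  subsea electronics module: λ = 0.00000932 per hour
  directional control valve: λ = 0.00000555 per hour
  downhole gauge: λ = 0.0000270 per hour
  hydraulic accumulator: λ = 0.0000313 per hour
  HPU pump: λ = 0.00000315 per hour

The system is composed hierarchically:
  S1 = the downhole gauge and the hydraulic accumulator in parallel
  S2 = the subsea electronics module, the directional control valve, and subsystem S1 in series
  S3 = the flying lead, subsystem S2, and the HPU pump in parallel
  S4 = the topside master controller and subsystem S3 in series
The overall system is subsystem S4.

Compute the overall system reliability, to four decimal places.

0.9908

R(topside master controller) = exp(−0.000000904 × 10000) = 0.991001
R(flying lead) = exp(−0.00000408 × 10000) = 0.960021
R(subsea electronics module) = exp(−0.00000932 × 10000) = 0.911011
R(directional control valve) = exp(−0.00000555 × 10000) = 0.946012
R(downhole gauge) = exp(−0.0000270 × 10000) = 0.763379
R(hydraulic accumulator) = exp(−0.0000313 × 10000) = 0.731250
R(HPU pump) = exp(−0.00000315 × 10000) = 0.968991
Parallel (downhole gauge and hydraulic accumulator): 1 − (1 − 0.763379)(1 − 0.731250) = 0.936408
Series (subsea electronics module, directional control valve, and [0.936408]): 0.911011 × 0.946012 × 0.936408 = 0.807022
Parallel (flying lead, [0.807022], and HPU pump): 1 − (1 − 0.960021)(1 − 0.807022)(1 − 0.968991) = 0.999761
Series (topside master controller and [0.999761]): 0.991001 × 0.999761 = 0.9908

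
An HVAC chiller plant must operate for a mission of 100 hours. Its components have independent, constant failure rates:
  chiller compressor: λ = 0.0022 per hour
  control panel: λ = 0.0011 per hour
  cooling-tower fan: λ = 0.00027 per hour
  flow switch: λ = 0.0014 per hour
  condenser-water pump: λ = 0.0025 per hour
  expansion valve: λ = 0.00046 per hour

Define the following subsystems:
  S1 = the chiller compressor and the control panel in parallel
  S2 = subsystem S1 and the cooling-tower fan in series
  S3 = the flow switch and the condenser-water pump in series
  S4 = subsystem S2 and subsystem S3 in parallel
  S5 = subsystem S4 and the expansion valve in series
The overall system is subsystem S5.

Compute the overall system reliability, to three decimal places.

0.941

R(chiller compressor) = exp(−0.0022 × 100) = 0.80252
R(control panel) = exp(−0.0011 × 100) = 0.89583
R(cooling-tower fan) = exp(−0.00027 × 100) = 0.97336
R(flow switch) = exp(−0.0014 × 100) = 0.86936
R(condenser-water pump) = exp(−0.0025 × 100) = 0.77880
R(expansion valve) = exp(−0.00046 × 100) = 0.95504
Parallel (chiller compressor and control panel): 1 − (1 − 0.80252)(1 − 0.89583) = 0.97943
Series ([0.97943] and cooling-tower fan): 0.97943 × 0.97336 = 0.95334
Series (flow switch and condenser-water pump): 0.86936 × 0.77880 = 0.67706
Parallel ([0.95334] and [0.67706]): 1 − (1 − 0.95334)(1 − 0.67706) = 0.98493
Series ([0.98493] and expansion valve): 0.98493 × 0.95504 = 0.941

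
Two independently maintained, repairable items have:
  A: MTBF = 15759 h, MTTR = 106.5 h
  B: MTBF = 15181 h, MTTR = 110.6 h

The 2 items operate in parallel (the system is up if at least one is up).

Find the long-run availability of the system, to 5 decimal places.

A(A) = MTBF/(MTBF+MTTR) = 15759/(15759+106.5) = 0.993287
A(B) = MTBF/(MTBF+MTTR) = 15181/(15181+110.6) = 0.992767
Parallel availability: 1 − (1 − 0.993287)(1 − 0.992767) = 0.99995

0.99995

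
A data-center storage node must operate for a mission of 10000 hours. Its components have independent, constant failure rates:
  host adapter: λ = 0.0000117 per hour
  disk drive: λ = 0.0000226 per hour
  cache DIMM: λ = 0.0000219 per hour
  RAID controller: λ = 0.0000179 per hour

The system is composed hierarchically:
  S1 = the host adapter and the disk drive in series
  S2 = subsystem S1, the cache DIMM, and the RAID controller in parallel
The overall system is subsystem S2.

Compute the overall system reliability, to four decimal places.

R(host adapter) = exp(−0.0000117 × 10000) = 0.889585
R(disk drive) = exp(−0.0000226 × 10000) = 0.797718
R(cache DIMM) = exp(−0.0000219 × 10000) = 0.803322
R(RAID controller) = exp(−0.0000179 × 10000) = 0.836106
Series (host adapter and disk drive): 0.889585 × 0.797718 = 0.709638
Parallel ([0.709638], cache DIMM, and RAID controller): 1 − (1 − 0.709638)(1 − 0.803322)(1 − 0.836106) = 0.9906

0.9906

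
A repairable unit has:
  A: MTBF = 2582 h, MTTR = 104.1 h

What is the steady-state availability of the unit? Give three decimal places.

A(A) = MTBF/(MTBF+MTTR) = 2582/(2582+104.1) = 0.961

0.961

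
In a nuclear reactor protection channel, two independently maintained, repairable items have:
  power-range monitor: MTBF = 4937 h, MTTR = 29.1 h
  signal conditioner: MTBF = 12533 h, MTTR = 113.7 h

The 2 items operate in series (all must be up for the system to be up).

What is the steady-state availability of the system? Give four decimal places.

0.9852

A(power-range monitor) = MTBF/(MTBF+MTTR) = 4937/(4937+29.1) = 0.994140
A(signal conditioner) = MTBF/(MTBF+MTTR) = 12533/(12533+113.7) = 0.991010
Series availability: 0.994140 × 0.991010 = 0.9852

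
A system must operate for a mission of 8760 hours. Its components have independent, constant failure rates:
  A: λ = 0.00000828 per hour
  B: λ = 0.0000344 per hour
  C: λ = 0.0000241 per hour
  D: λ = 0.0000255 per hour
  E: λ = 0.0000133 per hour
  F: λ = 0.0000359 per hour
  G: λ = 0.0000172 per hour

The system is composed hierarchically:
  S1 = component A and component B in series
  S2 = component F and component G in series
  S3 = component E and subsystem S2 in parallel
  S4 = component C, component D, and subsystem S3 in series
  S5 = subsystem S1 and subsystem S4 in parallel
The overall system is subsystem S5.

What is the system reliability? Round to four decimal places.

0.8818

R(A) = exp(−0.00000828 × 8760) = 0.930035
R(B) = exp(−0.0000344 × 8760) = 0.739823
R(C) = exp(−0.0000241 × 8760) = 0.809680
R(D) = exp(−0.0000255 × 8760) = 0.799811
R(E) = exp(−0.0000133 × 8760) = 0.890023
R(F) = exp(−0.0000359 × 8760) = 0.730166
R(G) = exp(−0.0000172 × 8760) = 0.860130
Series (A and B): 0.930035 × 0.739823 = 0.688061
Series (F and G): 0.730166 × 0.860130 = 0.628038
Parallel (E and [0.628038]): 1 − (1 − 0.890023)(1 − 0.628038) = 0.959093
Series (C, D, and [0.959093]): 0.809680 × 0.799811 × 0.959093 = 0.621100
Parallel ([0.688061] and [0.621100]): 1 − (1 − 0.688061)(1 − 0.621100) = 0.8818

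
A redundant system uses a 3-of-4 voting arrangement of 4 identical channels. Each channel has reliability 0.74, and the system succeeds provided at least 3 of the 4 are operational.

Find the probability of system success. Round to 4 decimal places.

R = Σ_{i=3}^{4} C(4,i) p^i (1−p)^{4−i} with p = 0.74
C(4,3)·0.74^3·0.26^1 = 0.421433
C(4,4)·0.74^4·0.26^0 = 0.299866
Sum = 0.7213

0.7213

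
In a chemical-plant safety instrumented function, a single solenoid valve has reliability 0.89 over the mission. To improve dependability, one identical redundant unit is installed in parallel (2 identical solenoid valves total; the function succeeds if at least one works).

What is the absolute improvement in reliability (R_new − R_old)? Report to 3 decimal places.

R_before = 0.89
R_after = 1 − (1 − 0.89)^2 = 0.988
ΔR = 0.988 − 0.89 = 0.098

0.098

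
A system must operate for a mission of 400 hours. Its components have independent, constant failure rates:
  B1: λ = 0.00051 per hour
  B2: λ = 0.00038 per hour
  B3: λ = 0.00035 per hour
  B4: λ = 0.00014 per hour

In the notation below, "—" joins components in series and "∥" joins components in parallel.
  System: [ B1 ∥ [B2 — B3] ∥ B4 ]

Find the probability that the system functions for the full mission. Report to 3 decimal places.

R(B1) = exp(−0.00051 × 400) = 0.81546
R(B2) = exp(−0.00038 × 400) = 0.85899
R(B3) = exp(−0.00035 × 400) = 0.86936
R(B4) = exp(−0.00014 × 400) = 0.94554
Series (B2 and B3): 0.85899 × 0.86936 = 0.74677
Parallel (B1, [0.74677], and B4): 1 − (1 − 0.81546)(1 − 0.74677)(1 − 0.94554) = 0.997

0.997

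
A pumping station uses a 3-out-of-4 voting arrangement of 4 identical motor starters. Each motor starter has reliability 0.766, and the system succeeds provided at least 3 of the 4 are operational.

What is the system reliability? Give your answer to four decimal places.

0.7650

R = Σ_{i=3}^{4} C(4,i) p^i (1−p)^{4−i} with p = 0.766
C(4,3)·0.766^3·0.234^1 = 0.420690
C(4,4)·0.766^4·0.234^0 = 0.344283
Sum = 0.7650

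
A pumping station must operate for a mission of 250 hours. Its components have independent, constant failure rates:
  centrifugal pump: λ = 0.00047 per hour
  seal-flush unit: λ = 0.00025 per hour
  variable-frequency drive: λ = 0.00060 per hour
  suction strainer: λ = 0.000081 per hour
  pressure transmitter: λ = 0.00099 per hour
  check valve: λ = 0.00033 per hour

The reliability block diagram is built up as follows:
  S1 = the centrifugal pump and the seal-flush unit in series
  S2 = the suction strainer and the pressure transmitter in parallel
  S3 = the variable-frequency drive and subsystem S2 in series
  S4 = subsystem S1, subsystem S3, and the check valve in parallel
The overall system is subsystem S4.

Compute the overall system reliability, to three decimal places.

R(centrifugal pump) = exp(−0.00047 × 250) = 0.88914
R(seal-flush unit) = exp(−0.00025 × 250) = 0.93941
R(variable-frequency drive) = exp(−0.00060 × 250) = 0.86071
R(suction strainer) = exp(−0.000081 × 250) = 0.97995
R(pressure transmitter) = exp(−0.00099 × 250) = 0.78075
R(check valve) = exp(−0.00033 × 250) = 0.92081
Series (centrifugal pump and seal-flush unit): 0.88914 × 0.93941 = 0.83527
Parallel (suction strainer and pressure transmitter): 1 − (1 − 0.97995)(1 − 0.78075) = 0.99560
Series (variable-frequency drive and [0.99560]): 0.86071 × 0.99560 = 0.85692
Parallel ([0.83527], [0.85692], and check valve): 1 − (1 − 0.83527)(1 − 0.85692)(1 − 0.92081) = 0.998

0.998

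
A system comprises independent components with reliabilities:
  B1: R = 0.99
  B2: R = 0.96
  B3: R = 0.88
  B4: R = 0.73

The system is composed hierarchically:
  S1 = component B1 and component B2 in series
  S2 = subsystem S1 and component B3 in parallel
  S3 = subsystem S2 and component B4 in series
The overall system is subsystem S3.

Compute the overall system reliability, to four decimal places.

0.7257

Series (B1 and B2): 0.990000 × 0.960000 = 0.950400
Parallel ([0.950400] and B3): 1 − (1 − 0.950400)(1 − 0.880000) = 0.994048
Series ([0.994048] and B4): 0.994048 × 0.730000 = 0.7257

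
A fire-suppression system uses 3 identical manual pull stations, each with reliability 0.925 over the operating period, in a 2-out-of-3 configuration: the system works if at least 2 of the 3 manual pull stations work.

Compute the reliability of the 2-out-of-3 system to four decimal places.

R = Σ_{i=2}^{3} C(3,i) p^i (1−p)^{3−i} with p = 0.925
C(3,2)·0.925^2·0.075^1 = 0.192516
C(3,3)·0.925^3·0.075^0 = 0.791453
Sum = 0.9840

0.9840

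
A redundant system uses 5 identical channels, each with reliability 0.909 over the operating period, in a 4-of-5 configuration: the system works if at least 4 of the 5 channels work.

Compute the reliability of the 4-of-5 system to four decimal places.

R = Σ_{i=4}^{5} C(5,i) p^i (1−p)^{5−i} with p = 0.909
C(5,4)·0.909^4·0.091^1 = 0.310647
C(5,5)·0.909^5·0.091^0 = 0.620611
Sum = 0.9313

0.9313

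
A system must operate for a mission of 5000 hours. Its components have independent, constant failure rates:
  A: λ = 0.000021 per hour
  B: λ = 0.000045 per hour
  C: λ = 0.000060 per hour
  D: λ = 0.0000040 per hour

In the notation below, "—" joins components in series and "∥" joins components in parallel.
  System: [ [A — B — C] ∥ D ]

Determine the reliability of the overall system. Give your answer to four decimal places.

0.9907

R(A) = exp(−0.000021 × 5000) = 0.900325
R(B) = exp(−0.000045 × 5000) = 0.798516
R(C) = exp(−0.000060 × 5000) = 0.740818
R(D) = exp(−0.0000040 × 5000) = 0.980199
Series (A, B, and C): 0.900325 × 0.798516 × 0.740818 = 0.532592
Parallel ([0.532592] and D): 1 − (1 − 0.532592)(1 − 0.980199) = 0.9907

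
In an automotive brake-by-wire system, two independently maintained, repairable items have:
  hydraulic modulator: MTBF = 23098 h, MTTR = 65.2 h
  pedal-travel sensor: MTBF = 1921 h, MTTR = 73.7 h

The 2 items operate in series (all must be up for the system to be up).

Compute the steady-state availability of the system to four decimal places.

0.9603

A(hydraulic modulator) = MTBF/(MTBF+MTTR) = 23098/(23098+65.2) = 0.997185
A(pedal-travel sensor) = MTBF/(MTBF+MTTR) = 1921/(1921+73.7) = 0.963052
Series availability: 0.997185 × 0.963052 = 0.9603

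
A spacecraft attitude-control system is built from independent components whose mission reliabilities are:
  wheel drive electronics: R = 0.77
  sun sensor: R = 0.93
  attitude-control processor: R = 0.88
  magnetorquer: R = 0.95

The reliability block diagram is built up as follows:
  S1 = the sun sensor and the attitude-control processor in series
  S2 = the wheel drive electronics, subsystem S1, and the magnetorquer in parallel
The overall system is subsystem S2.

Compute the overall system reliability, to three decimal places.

0.998

Series (sun sensor and attitude-control processor): 0.93000 × 0.88000 = 0.81840
Parallel (wheel drive electronics, [0.81840], and magnetorquer): 1 − (1 − 0.77000)(1 − 0.81840)(1 − 0.95000) = 0.998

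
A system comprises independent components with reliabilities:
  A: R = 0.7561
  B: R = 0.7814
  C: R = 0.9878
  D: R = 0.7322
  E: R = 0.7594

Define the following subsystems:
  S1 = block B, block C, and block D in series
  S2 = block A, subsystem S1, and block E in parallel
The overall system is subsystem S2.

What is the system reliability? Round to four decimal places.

Series (B, C, and D): 0.781400 × 0.987800 × 0.732200 = 0.565161
Parallel (A, [0.565161], and E): 1 − (1 − 0.756100)(1 − 0.565161)(1 − 0.759400) = 0.9745

0.9745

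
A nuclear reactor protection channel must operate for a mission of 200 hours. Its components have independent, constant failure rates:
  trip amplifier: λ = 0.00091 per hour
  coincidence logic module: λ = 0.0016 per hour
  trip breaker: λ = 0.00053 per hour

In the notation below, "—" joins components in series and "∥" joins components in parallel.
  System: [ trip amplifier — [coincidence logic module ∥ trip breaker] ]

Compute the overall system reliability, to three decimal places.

0.811

R(trip amplifier) = exp(−0.00091 × 200) = 0.83360
R(coincidence logic module) = exp(−0.0016 × 200) = 0.72615
R(trip breaker) = exp(−0.00053 × 200) = 0.89942
Parallel (coincidence logic module and trip breaker): 1 − (1 − 0.72615)(1 − 0.89942) = 0.97246
Series (trip amplifier and [0.97246]): 0.83360 × 0.97246 = 0.811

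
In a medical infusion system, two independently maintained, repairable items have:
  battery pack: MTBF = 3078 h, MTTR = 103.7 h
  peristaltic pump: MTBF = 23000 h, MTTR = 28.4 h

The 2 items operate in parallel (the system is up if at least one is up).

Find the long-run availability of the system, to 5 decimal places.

0.99996

A(battery pack) = MTBF/(MTBF+MTTR) = 3078/(3078+103.7) = 0.967407
A(peristaltic pump) = MTBF/(MTBF+MTTR) = 23000/(23000+28.4) = 0.998767
Parallel availability: 1 − (1 − 0.967407)(1 − 0.998767) = 0.99996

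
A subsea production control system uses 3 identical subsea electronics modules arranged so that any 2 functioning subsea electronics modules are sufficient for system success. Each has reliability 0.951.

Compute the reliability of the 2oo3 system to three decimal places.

R = Σ_{i=2}^{3} C(3,i) p^i (1−p)^{3−i} with p = 0.951
C(3,2)·0.951^2·0.049^1 = 0.13295
C(3,3)·0.951^3·0.049^0 = 0.86009
Sum = 0.993

0.993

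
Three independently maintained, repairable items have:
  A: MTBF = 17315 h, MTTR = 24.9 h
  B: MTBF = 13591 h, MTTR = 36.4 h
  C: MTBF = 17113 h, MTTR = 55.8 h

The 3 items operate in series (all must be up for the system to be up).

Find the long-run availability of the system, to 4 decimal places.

0.9927

A(A) = MTBF/(MTBF+MTTR) = 17315/(17315+24.9) = 0.998564
A(B) = MTBF/(MTBF+MTTR) = 13591/(13591+36.4) = 0.997329
A(C) = MTBF/(MTBF+MTTR) = 17113/(17113+55.8) = 0.996750
Series availability: 0.998564 × 0.997329 × 0.996750 = 0.9927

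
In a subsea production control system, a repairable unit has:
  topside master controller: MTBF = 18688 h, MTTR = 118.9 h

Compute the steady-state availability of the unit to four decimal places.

A(topside master controller) = MTBF/(MTBF+MTTR) = 18688/(18688+118.9) = 0.9937

0.9937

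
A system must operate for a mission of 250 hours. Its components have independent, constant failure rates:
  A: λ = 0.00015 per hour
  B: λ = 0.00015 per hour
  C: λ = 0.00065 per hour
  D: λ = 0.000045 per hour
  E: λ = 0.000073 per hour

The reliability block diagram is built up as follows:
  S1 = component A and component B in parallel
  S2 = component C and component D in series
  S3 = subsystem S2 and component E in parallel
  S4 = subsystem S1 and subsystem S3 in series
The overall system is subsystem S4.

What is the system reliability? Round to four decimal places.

0.9958

R(A) = exp(−0.00015 × 250) = 0.963194
R(B) = exp(−0.00015 × 250) = 0.963194
R(C) = exp(−0.00065 × 250) = 0.850016
R(D) = exp(−0.000045 × 250) = 0.988813
R(E) = exp(−0.000073 × 250) = 0.981916
Parallel (A and B): 1 − (1 − 0.963194)(1 − 0.963194) = 0.998645
Series (C and D): 0.850016 × 0.988813 = 0.840507
Parallel ([0.840507] and E): 1 − (1 − 0.840507)(1 − 0.981916) = 0.997116
Series ([0.998645] and [0.997116]): 0.998645 × 0.997116 = 0.9958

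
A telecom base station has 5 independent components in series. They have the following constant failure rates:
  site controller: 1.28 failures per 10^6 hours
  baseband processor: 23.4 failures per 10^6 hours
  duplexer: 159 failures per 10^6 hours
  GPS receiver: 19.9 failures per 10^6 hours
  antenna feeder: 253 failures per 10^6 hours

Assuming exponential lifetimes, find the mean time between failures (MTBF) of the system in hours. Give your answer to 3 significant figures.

2190

Series of exponential components: λ_sys = Σ λ_i
λ_sys = 0.00000128 + 0.0000234 + 0.000159 + 0.0000199 + 0.000253 = 4.5658e-04 /h
MTBF = 1 / λ_sys = 2190 h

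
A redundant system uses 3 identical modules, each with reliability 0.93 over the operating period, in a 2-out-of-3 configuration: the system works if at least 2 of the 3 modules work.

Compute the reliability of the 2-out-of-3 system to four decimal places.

0.9860

R = Σ_{i=2}^{3} C(3,i) p^i (1−p)^{3−i} with p = 0.93
C(3,2)·0.93^2·0.07^1 = 0.181629
C(3,3)·0.93^3·0.07^0 = 0.804357
Sum = 0.9860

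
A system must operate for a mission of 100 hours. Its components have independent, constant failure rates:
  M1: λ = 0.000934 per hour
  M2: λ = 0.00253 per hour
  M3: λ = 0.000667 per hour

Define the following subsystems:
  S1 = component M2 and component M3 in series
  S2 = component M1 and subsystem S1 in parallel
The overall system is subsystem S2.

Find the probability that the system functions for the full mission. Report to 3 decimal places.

R(M1) = exp(−0.000934 × 100) = 0.91083
R(M2) = exp(−0.00253 × 100) = 0.77647
R(M3) = exp(−0.000667 × 100) = 0.93548
Series (M2 and M3): 0.77647 × 0.93548 = 0.72637
Parallel (M1 and [0.72637]): 1 − (1 − 0.91083)(1 − 0.72637) = 0.976

0.976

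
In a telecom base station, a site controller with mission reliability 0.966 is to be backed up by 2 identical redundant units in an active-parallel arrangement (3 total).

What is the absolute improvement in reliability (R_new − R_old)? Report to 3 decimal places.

0.034

R_before = 0.966
R_after = 1 − (1 − 0.966)^3 = 1.000
ΔR = 1.000 − 0.966 = 0.034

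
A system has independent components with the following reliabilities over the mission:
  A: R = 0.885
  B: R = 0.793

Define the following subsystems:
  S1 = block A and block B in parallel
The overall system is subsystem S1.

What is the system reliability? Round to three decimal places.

0.976

Parallel (A and B): 1 − (1 − 0.88500)(1 − 0.79300) = 0.976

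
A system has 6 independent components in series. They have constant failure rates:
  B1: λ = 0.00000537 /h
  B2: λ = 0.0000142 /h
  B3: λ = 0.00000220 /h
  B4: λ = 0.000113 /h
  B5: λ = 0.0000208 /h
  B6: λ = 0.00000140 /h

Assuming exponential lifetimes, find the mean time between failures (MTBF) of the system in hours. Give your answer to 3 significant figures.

6370

Series of exponential components: λ_sys = Σ λ_i
λ_sys = 0.00000537 + 0.0000142 + 0.00000220 + 0.000113 + 0.0000208 + 0.00000140 = 1.5697e-04 /h
MTBF = 1 / λ_sys = 6370 h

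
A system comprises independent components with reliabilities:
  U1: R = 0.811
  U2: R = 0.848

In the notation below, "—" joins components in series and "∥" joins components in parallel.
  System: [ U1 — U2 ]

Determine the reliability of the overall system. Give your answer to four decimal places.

Series (U1 and U2): 0.811000 × 0.848000 = 0.6877

0.6877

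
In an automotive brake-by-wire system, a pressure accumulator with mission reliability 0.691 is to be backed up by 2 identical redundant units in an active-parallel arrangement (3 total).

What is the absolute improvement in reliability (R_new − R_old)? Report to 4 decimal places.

R_before = 0.691
R_after = 1 − (1 − 0.691)^3 = 0.9705
ΔR = 0.9705 − 0.691 = 0.2795

0.2795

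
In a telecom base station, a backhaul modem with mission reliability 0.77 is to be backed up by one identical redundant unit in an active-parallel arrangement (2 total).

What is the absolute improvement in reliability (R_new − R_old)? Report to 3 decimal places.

0.177

R_before = 0.77
R_after = 1 − (1 − 0.77)^2 = 0.947
ΔR = 0.947 − 0.77 = 0.177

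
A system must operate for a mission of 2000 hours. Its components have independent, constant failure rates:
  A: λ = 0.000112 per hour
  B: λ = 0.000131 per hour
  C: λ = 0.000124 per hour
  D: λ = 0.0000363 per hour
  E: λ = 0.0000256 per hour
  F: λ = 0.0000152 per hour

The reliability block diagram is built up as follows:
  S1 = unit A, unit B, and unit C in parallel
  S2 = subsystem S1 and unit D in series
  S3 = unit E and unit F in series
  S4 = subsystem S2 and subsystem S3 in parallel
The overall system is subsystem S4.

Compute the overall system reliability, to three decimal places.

R(A) = exp(−0.000112 × 2000) = 0.79932
R(B) = exp(−0.000131 × 2000) = 0.76951
R(C) = exp(−0.000124 × 2000) = 0.78036
R(D) = exp(−0.0000363 × 2000) = 0.92997
R(E) = exp(−0.0000256 × 2000) = 0.95009
R(F) = exp(−0.0000152 × 2000) = 0.97006
Parallel (A, B, and C): 1 − (1 − 0.79932)(1 − 0.76951)(1 − 0.78036) = 0.98984
Series ([0.98984] and D): 0.98984 × 0.92997 = 0.92052
Series (E and F): 0.95009 × 0.97006 = 0.92164
Parallel ([0.92052] and [0.92164]): 1 − (1 − 0.92052)(1 − 0.92164) = 0.994

0.994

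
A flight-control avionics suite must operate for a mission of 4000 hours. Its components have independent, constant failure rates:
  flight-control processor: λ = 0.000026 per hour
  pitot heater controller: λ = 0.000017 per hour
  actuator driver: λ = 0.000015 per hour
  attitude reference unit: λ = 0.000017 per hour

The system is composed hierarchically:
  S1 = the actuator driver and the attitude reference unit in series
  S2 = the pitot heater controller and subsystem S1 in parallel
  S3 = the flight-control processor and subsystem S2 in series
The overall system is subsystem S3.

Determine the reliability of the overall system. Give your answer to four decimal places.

0.8941

R(flight-control processor) = exp(−0.000026 × 4000) = 0.901225
R(pitot heater controller) = exp(−0.000017 × 4000) = 0.934260
R(actuator driver) = exp(−0.000015 × 4000) = 0.941765
R(attitude reference unit) = exp(−0.000017 × 4000) = 0.934260
Series (actuator driver and attitude reference unit): 0.941765 × 0.934260 = 0.879853
Parallel (pitot heater controller and [0.879853]): 1 − (1 − 0.934260)(1 − 0.879853) = 0.992102
Series (flight-control processor and [0.992102]): 0.901225 × 0.992102 = 0.8941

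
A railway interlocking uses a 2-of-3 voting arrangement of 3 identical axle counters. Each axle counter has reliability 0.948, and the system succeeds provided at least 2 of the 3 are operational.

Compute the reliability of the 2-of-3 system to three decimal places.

R = Σ_{i=2}^{3} C(3,i) p^i (1−p)^{3−i} with p = 0.948
C(3,2)·0.948^2·0.052^1 = 0.14020
C(3,3)·0.948^3·0.052^0 = 0.85197
Sum = 0.992

0.992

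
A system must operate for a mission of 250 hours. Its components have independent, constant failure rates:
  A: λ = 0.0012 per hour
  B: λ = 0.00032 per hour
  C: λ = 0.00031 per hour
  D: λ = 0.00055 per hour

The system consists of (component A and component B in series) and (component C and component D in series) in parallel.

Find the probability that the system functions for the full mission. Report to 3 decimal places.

R(A) = exp(−0.0012 × 250) = 0.74082
R(B) = exp(−0.00032 × 250) = 0.92312
R(C) = exp(−0.00031 × 250) = 0.92543
R(D) = exp(−0.00055 × 250) = 0.87153
Series (A and B): 0.74082 × 0.92312 = 0.68387
Series (C and D): 0.92543 × 0.87153 = 0.80654
Parallel ([0.68387] and [0.80654]): 1 − (1 − 0.68387)(1 − 0.80654) = 0.939

0.939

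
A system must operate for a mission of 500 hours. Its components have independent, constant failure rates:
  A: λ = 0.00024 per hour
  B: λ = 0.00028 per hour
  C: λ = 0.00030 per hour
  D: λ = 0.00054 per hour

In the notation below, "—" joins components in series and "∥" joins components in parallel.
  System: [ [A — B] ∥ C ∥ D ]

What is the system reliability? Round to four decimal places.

0.9925

R(A) = exp(−0.00024 × 500) = 0.886920
R(B) = exp(−0.00028 × 500) = 0.869358
R(C) = exp(−0.00030 × 500) = 0.860708
R(D) = exp(−0.00054 × 500) = 0.763379
Series (A and B): 0.886920 × 0.869358 = 0.771051
Parallel ([0.771051], C, and D): 1 − (1 − 0.771051)(1 − 0.860708)(1 − 0.763379) = 0.9925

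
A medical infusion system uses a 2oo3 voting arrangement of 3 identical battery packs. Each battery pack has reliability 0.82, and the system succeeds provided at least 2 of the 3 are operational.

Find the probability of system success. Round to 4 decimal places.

0.9145

R = Σ_{i=2}^{3} C(3,i) p^i (1−p)^{3−i} with p = 0.82
C(3,2)·0.82^2·0.18^1 = 0.363096
C(3,3)·0.82^3·0.18^0 = 0.551368
Sum = 0.9145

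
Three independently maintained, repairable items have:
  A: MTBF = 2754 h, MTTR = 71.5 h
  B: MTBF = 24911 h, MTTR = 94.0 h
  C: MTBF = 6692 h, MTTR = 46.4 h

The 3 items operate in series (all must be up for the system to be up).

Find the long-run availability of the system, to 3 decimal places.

A(A) = MTBF/(MTBF+MTTR) = 2754/(2754+71.5) = 0.974695
A(B) = MTBF/(MTBF+MTTR) = 24911/(24911+94.0) = 0.996241
A(C) = MTBF/(MTBF+MTTR) = 6692/(6692+46.4) = 0.993114
Series availability: 0.974695 × 0.996241 × 0.993114 = 0.964

0.964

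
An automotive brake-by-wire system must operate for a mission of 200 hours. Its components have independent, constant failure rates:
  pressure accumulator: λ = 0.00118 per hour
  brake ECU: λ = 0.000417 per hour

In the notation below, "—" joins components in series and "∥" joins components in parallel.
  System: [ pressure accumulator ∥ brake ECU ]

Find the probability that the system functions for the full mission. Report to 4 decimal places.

0.9832

R(pressure accumulator) = exp(−0.00118 × 200) = 0.789781
R(brake ECU) = exp(−0.000417 × 200) = 0.919983
Parallel (pressure accumulator and brake ECU): 1 − (1 − 0.789781)(1 − 0.919983) = 0.9832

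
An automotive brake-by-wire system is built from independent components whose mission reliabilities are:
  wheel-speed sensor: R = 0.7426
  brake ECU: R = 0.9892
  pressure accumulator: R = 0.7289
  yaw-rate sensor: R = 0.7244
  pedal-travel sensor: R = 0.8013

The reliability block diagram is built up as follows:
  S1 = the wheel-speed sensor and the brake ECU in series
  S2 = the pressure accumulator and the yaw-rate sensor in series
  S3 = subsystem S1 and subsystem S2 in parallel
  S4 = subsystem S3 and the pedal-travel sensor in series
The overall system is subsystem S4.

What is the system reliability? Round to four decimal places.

Series (wheel-speed sensor and brake ECU): 0.742600 × 0.989200 = 0.734580
Series (pressure accumulator and yaw-rate sensor): 0.728900 × 0.724400 = 0.528015
Parallel ([0.734580] and [0.528015]): 1 − (1 − 0.734580)(1 − 0.528015) = 0.874726
Series ([0.874726] and pedal-travel sensor): 0.874726 × 0.801300 = 0.7009

0.7009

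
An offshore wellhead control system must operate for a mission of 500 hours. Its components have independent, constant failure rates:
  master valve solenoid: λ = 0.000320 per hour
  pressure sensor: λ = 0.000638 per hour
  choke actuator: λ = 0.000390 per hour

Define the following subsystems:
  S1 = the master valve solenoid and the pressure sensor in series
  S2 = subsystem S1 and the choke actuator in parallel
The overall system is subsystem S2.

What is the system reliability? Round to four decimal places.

R(master valve solenoid) = exp(−0.000320 × 500) = 0.852144
R(pressure sensor) = exp(−0.000638 × 500) = 0.726876
R(choke actuator) = exp(−0.000390 × 500) = 0.822835
Series (master valve solenoid and pressure sensor): 0.852144 × 0.726876 = 0.619403
Parallel ([0.619403] and choke actuator): 1 − (1 − 0.619403)(1 − 0.822835) = 0.9326

0.9326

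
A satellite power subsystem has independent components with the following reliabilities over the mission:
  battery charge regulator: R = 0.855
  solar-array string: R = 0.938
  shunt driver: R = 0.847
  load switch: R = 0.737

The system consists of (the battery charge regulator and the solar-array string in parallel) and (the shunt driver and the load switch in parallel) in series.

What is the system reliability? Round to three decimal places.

Parallel (battery charge regulator and solar-array string): 1 − (1 − 0.85500)(1 − 0.93800) = 0.99101
Parallel (shunt driver and load switch): 1 − (1 − 0.84700)(1 − 0.73700) = 0.95976
Series ([0.99101] and [0.95976]): 0.99101 × 0.95976 = 0.951

0.951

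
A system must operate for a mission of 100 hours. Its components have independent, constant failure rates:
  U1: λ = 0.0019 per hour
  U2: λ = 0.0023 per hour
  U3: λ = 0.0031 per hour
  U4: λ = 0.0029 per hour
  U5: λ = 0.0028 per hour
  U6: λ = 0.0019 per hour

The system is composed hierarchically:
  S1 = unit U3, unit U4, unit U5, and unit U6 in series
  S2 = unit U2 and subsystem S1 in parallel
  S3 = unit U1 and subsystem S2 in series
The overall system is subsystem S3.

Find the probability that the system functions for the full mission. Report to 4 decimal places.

R(U1) = exp(−0.0019 × 100) = 0.826959
R(U2) = exp(−0.0023 × 100) = 0.794534
R(U3) = exp(−0.0031 × 100) = 0.733447
R(U4) = exp(−0.0029 × 100) = 0.748264
R(U5) = exp(−0.0028 × 100) = 0.755784
R(U6) = exp(−0.0019 × 100) = 0.826959
Series (U3, U4, U5, and U6): 0.733447 × 0.748264 × 0.755784 × 0.826959 = 0.343009
Parallel (U2 and [0.343009]): 1 − (1 − 0.794534)(1 − 0.343009) = 0.865011
Series (U1 and [0.865011]): 0.826959 × 0.865011 = 0.7153

0.7153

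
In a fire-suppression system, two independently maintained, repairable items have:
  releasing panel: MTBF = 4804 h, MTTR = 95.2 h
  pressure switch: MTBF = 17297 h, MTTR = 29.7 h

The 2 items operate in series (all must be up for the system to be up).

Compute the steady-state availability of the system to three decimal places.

0.979

A(releasing panel) = MTBF/(MTBF+MTTR) = 4804/(4804+95.2) = 0.980568
A(pressure switch) = MTBF/(MTBF+MTTR) = 17297/(17297+29.7) = 0.998286
Series availability: 0.980568 × 0.998286 = 0.979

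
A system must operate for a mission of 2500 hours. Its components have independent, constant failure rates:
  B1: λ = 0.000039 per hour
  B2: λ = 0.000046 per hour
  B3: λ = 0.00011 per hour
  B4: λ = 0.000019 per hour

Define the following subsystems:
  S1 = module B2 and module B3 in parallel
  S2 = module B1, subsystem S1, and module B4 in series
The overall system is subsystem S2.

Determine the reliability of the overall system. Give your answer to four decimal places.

R(B1) = exp(−0.000039 × 2500) = 0.907102
R(B2) = exp(−0.000046 × 2500) = 0.891366
R(B3) = exp(−0.00011 × 2500) = 0.759572
R(B4) = exp(−0.000019 × 2500) = 0.953610
Parallel (B2 and B3): 1 − (1 − 0.891366)(1 − 0.759572) = 0.973881
Series (B1, [0.973881], and B4): 0.907102 × 0.973881 × 0.953610 = 0.8424

0.8424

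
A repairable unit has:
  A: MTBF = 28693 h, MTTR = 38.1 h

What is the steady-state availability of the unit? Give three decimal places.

A(A) = MTBF/(MTBF+MTTR) = 28693/(28693+38.1) = 0.999

0.999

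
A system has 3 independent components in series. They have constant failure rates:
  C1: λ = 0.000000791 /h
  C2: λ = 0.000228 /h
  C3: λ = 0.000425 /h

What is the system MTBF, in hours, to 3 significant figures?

Series of exponential components: λ_sys = Σ λ_i
λ_sys = 0.000000791 + 0.000228 + 0.000425 = 6.5379e-04 /h
MTBF = 1 / λ_sys = 1530 h

1530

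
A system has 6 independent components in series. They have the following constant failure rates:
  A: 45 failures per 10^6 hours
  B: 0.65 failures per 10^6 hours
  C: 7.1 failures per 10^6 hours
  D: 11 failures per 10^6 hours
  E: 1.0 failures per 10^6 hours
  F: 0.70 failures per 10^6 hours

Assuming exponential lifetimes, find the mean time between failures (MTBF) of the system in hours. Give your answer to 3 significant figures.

Series of exponential components: λ_sys = Σ λ_i
λ_sys = 0.000045 + 0.00000065 + 0.0000071 + 0.000011 + 0.0000010 + 0.00000070 = 6.5450e-05 /h
MTBF = 1 / λ_sys = 15300 h

15300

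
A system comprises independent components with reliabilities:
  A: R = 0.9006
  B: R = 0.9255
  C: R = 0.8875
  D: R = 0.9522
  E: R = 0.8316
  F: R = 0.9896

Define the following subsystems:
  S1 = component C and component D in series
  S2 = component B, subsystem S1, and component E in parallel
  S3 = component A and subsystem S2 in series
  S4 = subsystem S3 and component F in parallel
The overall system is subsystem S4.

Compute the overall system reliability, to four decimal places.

Series (C and D): 0.887500 × 0.952200 = 0.845078
Parallel (B, [0.845078], and E): 1 − (1 − 0.925500)(1 − 0.845078)(1 − 0.831600) = 0.998056
Series (A and [0.998056]): 0.900600 × 0.998056 = 0.898849
Parallel ([0.898849] and F): 1 − (1 − 0.898849)(1 − 0.989600) = 0.9989

0.9989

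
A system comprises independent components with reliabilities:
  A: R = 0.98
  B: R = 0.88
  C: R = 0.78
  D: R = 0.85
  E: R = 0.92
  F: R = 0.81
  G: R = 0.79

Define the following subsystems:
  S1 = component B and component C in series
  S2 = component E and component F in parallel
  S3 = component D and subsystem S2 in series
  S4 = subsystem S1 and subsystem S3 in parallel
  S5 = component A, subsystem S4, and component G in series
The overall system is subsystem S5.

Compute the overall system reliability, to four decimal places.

0.7346

Series (B and C): 0.880000 × 0.780000 = 0.686400
Parallel (E and F): 1 − (1 − 0.920000)(1 − 0.810000) = 0.984800
Series (D and [0.984800]): 0.850000 × 0.984800 = 0.837080
Parallel ([0.686400] and [0.837080]): 1 − (1 − 0.686400)(1 − 0.837080) = 0.948908
Series (A, [0.948908], and G): 0.980000 × 0.948908 × 0.790000 = 0.7346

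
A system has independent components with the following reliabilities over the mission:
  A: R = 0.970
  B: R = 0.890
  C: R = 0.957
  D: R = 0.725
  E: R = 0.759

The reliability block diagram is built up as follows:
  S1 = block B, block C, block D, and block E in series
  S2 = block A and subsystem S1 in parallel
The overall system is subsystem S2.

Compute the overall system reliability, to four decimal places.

Series (B, C, D, and E): 0.890000 × 0.957000 × 0.725000 × 0.759000 = 0.468686
Parallel (A and [0.468686]): 1 − (1 − 0.970000)(1 − 0.468686) = 0.9841

0.9841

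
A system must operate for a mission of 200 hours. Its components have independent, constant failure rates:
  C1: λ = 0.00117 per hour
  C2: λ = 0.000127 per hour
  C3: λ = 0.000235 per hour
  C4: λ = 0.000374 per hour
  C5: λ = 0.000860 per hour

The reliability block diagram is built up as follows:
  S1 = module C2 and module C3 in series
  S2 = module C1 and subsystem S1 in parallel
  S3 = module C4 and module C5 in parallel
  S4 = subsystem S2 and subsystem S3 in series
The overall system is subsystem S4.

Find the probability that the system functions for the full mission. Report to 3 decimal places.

0.974

R(C1) = exp(−0.00117 × 200) = 0.79136
R(C2) = exp(−0.000127 × 200) = 0.97492
R(C3) = exp(−0.000235 × 200) = 0.95409
R(C4) = exp(−0.000374 × 200) = 0.92793
R(C5) = exp(−0.000860 × 200) = 0.84198
Series (C2 and C3): 0.97492 × 0.95409 = 0.93016
Parallel (C1 and [0.93016]): 1 − (1 − 0.79136)(1 − 0.93016) = 0.98543
Parallel (C4 and C5): 1 − (1 − 0.92793)(1 − 0.84198) = 0.98861
Series ([0.98543] and [0.98861]): 0.98543 × 0.98861 = 0.974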